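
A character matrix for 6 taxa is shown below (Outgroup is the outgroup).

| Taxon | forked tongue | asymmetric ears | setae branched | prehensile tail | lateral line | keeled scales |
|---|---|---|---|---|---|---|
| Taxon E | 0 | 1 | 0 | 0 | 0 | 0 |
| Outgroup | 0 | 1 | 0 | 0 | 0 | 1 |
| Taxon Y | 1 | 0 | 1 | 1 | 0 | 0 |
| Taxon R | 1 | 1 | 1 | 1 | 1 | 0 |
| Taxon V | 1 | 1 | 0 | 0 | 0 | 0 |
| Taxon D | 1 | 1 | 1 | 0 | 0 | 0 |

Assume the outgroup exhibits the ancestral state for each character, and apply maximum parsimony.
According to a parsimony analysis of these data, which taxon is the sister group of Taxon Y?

Character polarity is set by the outgroup: the derived state is whichever differs from the outgroup's state, so for asymmetric ears, keeled scales the derived state is '0', and for the remaining characters it is '1'.
forked tongue: derived state '1' in Taxon D, Taxon R, Taxon V, and Taxon Y only — synapomorphy for {Taxon D, Taxon R, Taxon V, Taxon Y}.
asymmetric ears: derived state '0' in Taxon Y only — an autapomorphy, so it tells us nothing about relationships among taxa.
setae branched: derived state '1' in Taxon D, Taxon R, and Taxon Y only — synapomorphy for {Taxon D, Taxon R, Taxon Y}.
prehensile tail (derived state '1') is shared by Taxon R and Taxon Y — a synapomorphy uniting that clade.
lateral line: derived state '1' in Taxon R only — an autapomorphy, so it tells us nothing about relationships among taxa.
All ingroup taxa share the derived state '0' for keeled scales; it defines the ingroup but does not resolve relationships within it.
Most parsimonious ingroup topology: ((((Taxon Y,Taxon R),Taxon D),Taxon V),Taxon E).
Taxon Y and Taxon R form a cherry on this tree, so they are sister taxa.

Taxon R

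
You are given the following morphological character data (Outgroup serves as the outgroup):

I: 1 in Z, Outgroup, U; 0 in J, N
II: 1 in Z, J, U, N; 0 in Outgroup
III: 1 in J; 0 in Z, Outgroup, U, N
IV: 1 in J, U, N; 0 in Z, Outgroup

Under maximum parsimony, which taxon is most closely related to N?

Character polarity is set by the outgroup: the derived state is whichever differs from the outgroup's state, so for I the derived state is '0', and for the remaining characters it is '1'.
I: derived state '0' in J and N only — synapomorphy for {J, N}.
All ingroup taxa share the derived state '1' for II; it defines the ingroup but does not resolve relationships within it.
III: derived state '1' in J only — an autapomorphy, so it tells us nothing about relationships among taxa.
IV: derived state '1' in J, N, and U only — synapomorphy for {J, N, U}.
Most parsimonious ingroup topology: (((J,N),U),Z).
N and J form a cherry on this tree, so they are sister taxa.

J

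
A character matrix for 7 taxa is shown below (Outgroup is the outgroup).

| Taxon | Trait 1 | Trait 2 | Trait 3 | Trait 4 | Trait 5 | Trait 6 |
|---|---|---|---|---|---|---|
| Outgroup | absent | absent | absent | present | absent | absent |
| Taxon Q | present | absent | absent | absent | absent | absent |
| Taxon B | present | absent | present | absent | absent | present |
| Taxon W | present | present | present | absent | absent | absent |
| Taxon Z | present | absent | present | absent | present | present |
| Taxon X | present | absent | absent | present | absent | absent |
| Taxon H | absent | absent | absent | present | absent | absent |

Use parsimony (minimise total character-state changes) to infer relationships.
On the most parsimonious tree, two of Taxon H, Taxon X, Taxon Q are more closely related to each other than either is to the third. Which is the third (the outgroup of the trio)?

Taxon H

Character polarity is set by the outgroup: the derived state is whichever differs from the outgroup's state, so for Trait 4 the derived state is 'absent', and for the remaining characters it is 'present'.
Only Taxon B, Taxon Q, Taxon W, Taxon X, and Taxon Z show the derived state 'present' for Trait 1, supporting them as a clade.
Trait 2 (derived state 'present') is unique to Taxon W (autapomorphy; uninformative for grouping).
Trait 3: derived state 'present' in Taxon B, Taxon W, and Taxon Z only — synapomorphy for {Taxon B, Taxon W, Taxon Z}.
Only Taxon B, Taxon Q, Taxon W, and Taxon Z show the derived state 'absent' for Trait 4, supporting them as a clade.
Trait 5 (derived state 'present') is unique to Taxon Z (autapomorphy; uninformative for grouping).
Only Taxon B and Taxon Z show the derived state 'present' for Trait 6, supporting them as a clade.
Most parsimonious ingroup topology: (((Taxon Q,((Taxon B,Taxon Z),Taxon W)),Taxon X),Taxon H).
Taxon X and Taxon Q share a more recent common ancestor with each other than either does with Taxon H, so Taxon H is the least closely related of the three.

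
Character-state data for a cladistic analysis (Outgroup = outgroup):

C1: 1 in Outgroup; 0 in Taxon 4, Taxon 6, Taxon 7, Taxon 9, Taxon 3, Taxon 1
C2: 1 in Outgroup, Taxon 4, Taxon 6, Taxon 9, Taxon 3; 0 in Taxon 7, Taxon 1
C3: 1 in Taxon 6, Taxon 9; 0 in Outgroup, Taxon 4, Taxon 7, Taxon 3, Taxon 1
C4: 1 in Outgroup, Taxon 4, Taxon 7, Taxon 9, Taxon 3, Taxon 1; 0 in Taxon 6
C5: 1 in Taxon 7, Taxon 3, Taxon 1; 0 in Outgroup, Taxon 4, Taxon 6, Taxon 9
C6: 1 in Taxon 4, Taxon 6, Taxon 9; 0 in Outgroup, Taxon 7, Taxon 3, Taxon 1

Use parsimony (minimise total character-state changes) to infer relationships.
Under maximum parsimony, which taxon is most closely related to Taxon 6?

Character polarity is set by the outgroup: the derived state is whichever differs from the outgroup's state, so for C1, C2, C4 the derived state is '0', and for the remaining characters it is '1'.
All ingroup taxa share the derived state '0' for C1; it defines the ingroup but does not resolve relationships within it.
Only Taxon 1 and Taxon 7 show the derived state '0' for C2, supporting them as a clade.
Only Taxon 6 and Taxon 9 show the derived state '1' for C3, supporting them as a clade.
C4: derived state '0' in Taxon 6 only — an autapomorphy, so it tells us nothing about relationships among taxa.
Only Taxon 1, Taxon 3, and Taxon 7 show the derived state '1' for C5, supporting them as a clade.
Only Taxon 4, Taxon 6, and Taxon 9 show the derived state '1' for C6, supporting them as a clade.
Most parsimonious ingroup topology: ((Taxon 4,(Taxon 6,Taxon 9)),((Taxon 7,Taxon 1),Taxon 3)).
Taxon 6 and Taxon 9 form a cherry on this tree, so they are sister taxa.

Taxon 9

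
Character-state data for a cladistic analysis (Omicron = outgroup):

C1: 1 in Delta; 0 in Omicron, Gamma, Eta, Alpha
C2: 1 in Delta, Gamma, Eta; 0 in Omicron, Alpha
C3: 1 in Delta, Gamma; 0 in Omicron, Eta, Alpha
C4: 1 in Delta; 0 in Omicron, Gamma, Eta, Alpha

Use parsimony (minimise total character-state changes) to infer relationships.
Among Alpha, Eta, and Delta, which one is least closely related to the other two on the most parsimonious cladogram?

The outgroup has state '0' for every character, so '1' is the derived state throughout.
C1 (derived state '1') is unique to Delta (autapomorphy; uninformative for grouping).
C2 (derived state '1') is shared by Delta, Eta, and Gamma — a synapomorphy uniting that clade.
Only Delta and Gamma show the derived state '1' for C3, supporting them as a clade.
C4: derived state '1' in Delta only — an autapomorphy, so it tells us nothing about relationships among taxa.
Most parsimonious ingroup topology: (((Delta,Gamma),Eta),Alpha).
Eta and Delta share a more recent common ancestor with each other than either does with Alpha, so Alpha is the least closely related of the three.

Alpha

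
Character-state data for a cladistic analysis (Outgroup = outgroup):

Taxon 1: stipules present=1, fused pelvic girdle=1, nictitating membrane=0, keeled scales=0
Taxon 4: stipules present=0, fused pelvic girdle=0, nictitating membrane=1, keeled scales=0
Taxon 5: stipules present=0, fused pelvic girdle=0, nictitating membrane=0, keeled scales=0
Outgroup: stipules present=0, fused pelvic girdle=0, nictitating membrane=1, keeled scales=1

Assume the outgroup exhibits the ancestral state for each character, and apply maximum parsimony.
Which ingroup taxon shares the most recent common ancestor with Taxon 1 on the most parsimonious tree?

Taxon 5

Character polarity is set by the outgroup: the derived state is whichever differs from the outgroup's state, so for nictitating membrane, keeled scales the derived state is '0', and for the remaining characters it is '1'.
stipules present (derived state '1') is unique to Taxon 1 (autapomorphy; uninformative for grouping).
fused pelvic girdle (derived state '1') is unique to Taxon 1 (autapomorphy; uninformative for grouping).
nictitating membrane: derived state '0' in Taxon 1 and Taxon 5 only — synapomorphy for {Taxon 1, Taxon 5}.
keeled scales (derived state '0') is shared by all ingroup taxa — unites the whole ingroup.
Most parsimonious ingroup topology: ((Taxon 1,Taxon 5),Taxon 4).
Taxon 1 and Taxon 5 form a cherry on this tree, so they are sister taxa.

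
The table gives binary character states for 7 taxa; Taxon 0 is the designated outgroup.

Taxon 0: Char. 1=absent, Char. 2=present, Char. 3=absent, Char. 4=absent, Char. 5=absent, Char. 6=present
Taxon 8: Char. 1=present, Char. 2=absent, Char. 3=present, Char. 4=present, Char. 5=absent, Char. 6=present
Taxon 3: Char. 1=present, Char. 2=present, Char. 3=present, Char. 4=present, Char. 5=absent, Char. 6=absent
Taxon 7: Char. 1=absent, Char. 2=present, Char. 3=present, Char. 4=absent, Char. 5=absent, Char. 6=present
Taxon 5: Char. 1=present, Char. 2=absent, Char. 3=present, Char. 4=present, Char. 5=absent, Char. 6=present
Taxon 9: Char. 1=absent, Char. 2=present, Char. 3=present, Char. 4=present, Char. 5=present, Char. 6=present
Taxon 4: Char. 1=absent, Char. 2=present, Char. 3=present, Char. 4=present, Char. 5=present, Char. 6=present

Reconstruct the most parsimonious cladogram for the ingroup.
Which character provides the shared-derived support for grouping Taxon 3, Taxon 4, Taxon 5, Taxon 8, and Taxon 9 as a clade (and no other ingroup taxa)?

Char. 4

Character polarity is set by the outgroup: the derived state is whichever differs from the outgroup's state, so for Char. 2, Char. 6 the derived state is 'absent', and for the remaining characters it is 'present'.
Char. 1 (derived state 'present') is shared by Taxon 3, Taxon 5, and Taxon 8 — a synapomorphy uniting that clade.
Char. 2 (derived state 'absent') is shared by Taxon 5 and Taxon 8 — a synapomorphy uniting that clade.
Char. 3 (derived state 'present') is shared by all ingroup taxa — unites the whole ingroup.
Only Taxon 3, Taxon 4, Taxon 5, Taxon 8, and Taxon 9 show the derived state 'present' for Char. 4, supporting them as a clade.
Char. 5: derived state 'present' in Taxon 4 and Taxon 9 only — synapomorphy for {Taxon 4, Taxon 9}.
Char. 6 (derived state 'absent') is unique to Taxon 3 (autapomorphy; uninformative for grouping).
Most parsimonious ingroup topology: ((((Taxon 8,Taxon 5),Taxon 3),(Taxon 9,Taxon 4)),Taxon 7).
The clade {Taxon 3, Taxon 4, Taxon 5, Taxon 8, Taxon 9} is supported by Char. 4: its derived state 'present' occurs in exactly those taxa and in no other taxon (including the outgroup).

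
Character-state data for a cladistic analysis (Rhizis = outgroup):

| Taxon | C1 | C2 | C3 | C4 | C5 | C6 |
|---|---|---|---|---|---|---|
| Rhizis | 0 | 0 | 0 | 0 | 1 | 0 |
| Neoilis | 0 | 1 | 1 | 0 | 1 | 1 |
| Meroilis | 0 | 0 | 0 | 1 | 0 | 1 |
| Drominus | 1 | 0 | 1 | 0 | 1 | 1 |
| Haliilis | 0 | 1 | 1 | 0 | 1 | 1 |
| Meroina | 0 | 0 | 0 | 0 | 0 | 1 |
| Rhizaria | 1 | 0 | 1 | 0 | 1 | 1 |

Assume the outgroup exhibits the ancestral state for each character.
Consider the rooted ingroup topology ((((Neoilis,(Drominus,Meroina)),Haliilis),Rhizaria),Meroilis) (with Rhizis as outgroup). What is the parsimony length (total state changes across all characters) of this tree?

Map each character onto ((((Neoilis,(Drominus,Meroina)),Haliilis),Rhizaria),Meroilis) (rooted by Rhizis) and count the minimum state changes it requires (Fitch parsimony):
C1: 2; C2: 2; C3: 2; C4: 1; C5: 2; C6: 1.
Total tree length = 10.

10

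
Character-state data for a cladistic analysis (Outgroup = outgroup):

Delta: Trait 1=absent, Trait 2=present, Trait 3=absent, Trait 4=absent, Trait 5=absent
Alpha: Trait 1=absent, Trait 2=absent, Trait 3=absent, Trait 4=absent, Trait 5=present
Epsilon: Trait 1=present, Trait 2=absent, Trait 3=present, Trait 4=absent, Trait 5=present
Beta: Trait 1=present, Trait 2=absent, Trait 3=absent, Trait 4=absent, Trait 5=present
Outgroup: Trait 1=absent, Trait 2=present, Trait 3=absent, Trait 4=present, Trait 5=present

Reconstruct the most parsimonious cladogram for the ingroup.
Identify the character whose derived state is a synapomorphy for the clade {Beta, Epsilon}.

Trait 1

Character polarity is set by the outgroup: the derived state is whichever differs from the outgroup's state, so for Trait 2, Trait 4, Trait 5 the derived state is 'absent', and for the remaining characters it is 'present'.
Only Beta and Epsilon show the derived state 'present' for Trait 1, supporting them as a clade.
Only Alpha, Beta, and Epsilon show the derived state 'absent' for Trait 2, supporting them as a clade.
Trait 3 (derived state 'present') is unique to Epsilon (autapomorphy; uninformative for grouping).
All ingroup taxa share the derived state 'absent' for Trait 4; it defines the ingroup but does not resolve relationships within it.
Trait 5 (derived state 'absent') is unique to Delta (autapomorphy; uninformative for grouping).
Most parsimonious ingroup topology: (((Beta,Epsilon),Alpha),Delta).
The clade {Beta, Epsilon} is supported by Trait 1: its derived state 'present' occurs in exactly those taxa and in no other taxon (including the outgroup).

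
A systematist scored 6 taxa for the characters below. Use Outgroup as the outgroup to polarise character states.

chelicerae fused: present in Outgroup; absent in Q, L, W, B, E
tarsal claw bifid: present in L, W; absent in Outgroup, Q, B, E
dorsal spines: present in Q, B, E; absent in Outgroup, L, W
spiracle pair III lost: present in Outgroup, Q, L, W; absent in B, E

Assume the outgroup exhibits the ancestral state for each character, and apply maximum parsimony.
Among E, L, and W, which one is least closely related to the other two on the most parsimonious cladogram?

E

Character polarity is set by the outgroup: the derived state is whichever differs from the outgroup's state, so for chelicerae fused, spiracle pair III lost the derived state is 'absent', and for the remaining characters it is 'present'.
chelicerae fused (derived state 'absent') is shared by all ingroup taxa — unites the whole ingroup.
tarsal claw bifid (derived state 'present') is shared by L and W — a synapomorphy uniting that clade.
dorsal spines (derived state 'present') is shared by B, E, and Q — a synapomorphy uniting that clade.
Only B and E show the derived state 'absent' for spiracle pair III lost, supporting them as a clade.
Most parsimonious ingroup topology: ((Q,(B,E)),(L,W)).
L and W share a more recent common ancestor with each other than either does with E, so E is the least closely related of the three.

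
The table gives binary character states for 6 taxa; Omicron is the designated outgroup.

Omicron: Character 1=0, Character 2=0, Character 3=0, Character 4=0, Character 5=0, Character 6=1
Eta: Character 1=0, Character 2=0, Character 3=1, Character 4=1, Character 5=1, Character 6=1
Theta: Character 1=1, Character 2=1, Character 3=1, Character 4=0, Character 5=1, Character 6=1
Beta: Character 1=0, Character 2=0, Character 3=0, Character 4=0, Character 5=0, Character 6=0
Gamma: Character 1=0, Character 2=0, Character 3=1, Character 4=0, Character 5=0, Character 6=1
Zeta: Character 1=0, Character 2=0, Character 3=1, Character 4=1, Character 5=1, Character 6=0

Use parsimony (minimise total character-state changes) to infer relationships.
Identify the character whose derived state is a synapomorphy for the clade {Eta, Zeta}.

Character 4

Character polarity is set by the outgroup: the derived state is whichever differs from the outgroup's state, so for Character 6 the derived state is '0', and for the remaining characters it is '1'.
Character 1: derived state '1' in Theta only — an autapomorphy, so it tells us nothing about relationships among taxa.
Character 2: derived state '1' in Theta only — an autapomorphy, so it tells us nothing about relationships among taxa.
Character 3 (derived state '1') is shared by Eta, Gamma, Theta, and Zeta — a synapomorphy uniting that clade.
Character 4 (derived state '1') is shared by Eta and Zeta — a synapomorphy uniting that clade.
Character 5 (derived state '1') is shared by Eta, Theta, and Zeta — a synapomorphy uniting that clade.
Character 6 (state '0') occurs in Beta and Zeta but conflicts with the nesting implied by the other characters — most parsimoniously interpreted as homoplasy.
Most parsimonious ingroup topology: ((((Eta,Zeta),Theta),Gamma),Beta).
The clade {Eta, Zeta} is supported by Character 4: its derived state '1' occurs in exactly those taxa and in no other taxon (including the outgroup).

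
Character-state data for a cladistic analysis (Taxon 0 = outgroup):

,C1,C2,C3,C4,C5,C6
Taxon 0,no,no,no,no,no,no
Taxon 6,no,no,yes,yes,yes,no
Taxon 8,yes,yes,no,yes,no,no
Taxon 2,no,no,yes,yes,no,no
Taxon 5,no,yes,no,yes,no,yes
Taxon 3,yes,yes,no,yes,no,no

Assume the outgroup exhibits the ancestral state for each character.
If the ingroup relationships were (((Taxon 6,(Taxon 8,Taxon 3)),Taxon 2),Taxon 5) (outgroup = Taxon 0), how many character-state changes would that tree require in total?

Map each character onto (((Taxon 6,(Taxon 8,Taxon 3)),Taxon 2),Taxon 5) (rooted by Taxon 0) and count the minimum state changes it requires (Fitch parsimony):
C1: 1; C2: 2; C3: 2; C4: 1; C5: 1; C6: 1.
Total tree length = 8.

8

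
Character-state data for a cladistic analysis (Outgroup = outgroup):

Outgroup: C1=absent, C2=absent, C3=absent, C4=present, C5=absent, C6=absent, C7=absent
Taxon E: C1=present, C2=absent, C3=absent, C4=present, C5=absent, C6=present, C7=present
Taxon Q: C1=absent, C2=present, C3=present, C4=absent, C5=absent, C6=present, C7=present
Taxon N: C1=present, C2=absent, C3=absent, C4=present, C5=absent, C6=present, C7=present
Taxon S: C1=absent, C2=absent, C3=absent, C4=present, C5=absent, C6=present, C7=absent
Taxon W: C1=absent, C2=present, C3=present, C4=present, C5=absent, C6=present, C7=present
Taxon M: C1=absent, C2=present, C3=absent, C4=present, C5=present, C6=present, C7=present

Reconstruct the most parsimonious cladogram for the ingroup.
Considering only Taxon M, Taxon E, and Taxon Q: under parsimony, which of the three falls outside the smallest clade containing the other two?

Character polarity is set by the outgroup: the derived state is whichever differs from the outgroup's state, so for C4 the derived state is 'absent', and for the remaining characters it is 'present'.
C1: derived state 'present' in Taxon E and Taxon N only — synapomorphy for {Taxon E, Taxon N}.
C2: derived state 'present' in Taxon M, Taxon Q, and Taxon W only — synapomorphy for {Taxon M, Taxon Q, Taxon W}.
C3 (derived state 'present') is shared by Taxon Q and Taxon W — a synapomorphy uniting that clade.
C4 (derived state 'absent') is unique to Taxon Q (autapomorphy; uninformative for grouping).
C5 (derived state 'present') is unique to Taxon M (autapomorphy; uninformative for grouping).
C6 (derived state 'present') is shared by all ingroup taxa — unites the whole ingroup.
Only Taxon E, Taxon M, Taxon N, Taxon Q, and Taxon W show the derived state 'present' for C7, supporting them as a clade.
Most parsimonious ingroup topology: (((Taxon E,Taxon N),((Taxon Q,Taxon W),Taxon M)),Taxon S).
Taxon Q and Taxon M share a more recent common ancestor with each other than either does with Taxon E, so Taxon E is the least closely related of the three.

Taxon E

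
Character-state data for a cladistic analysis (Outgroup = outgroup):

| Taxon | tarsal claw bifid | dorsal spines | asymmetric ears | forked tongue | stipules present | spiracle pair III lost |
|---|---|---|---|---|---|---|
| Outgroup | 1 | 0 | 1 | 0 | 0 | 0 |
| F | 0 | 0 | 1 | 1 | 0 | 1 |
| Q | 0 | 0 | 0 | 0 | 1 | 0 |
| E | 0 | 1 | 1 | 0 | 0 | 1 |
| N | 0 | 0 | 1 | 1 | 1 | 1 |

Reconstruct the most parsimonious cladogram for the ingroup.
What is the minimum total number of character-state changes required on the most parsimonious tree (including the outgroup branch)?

Character polarity is set by the outgroup: the derived state is whichever differs from the outgroup's state, so for tarsal claw bifid, asymmetric ears the derived state is '0', and for the remaining characters it is '1'.
tarsal claw bifid (derived state '0') is shared by all ingroup taxa — unites the whole ingroup.
dorsal spines: derived state '1' in E only — an autapomorphy, so it tells us nothing about relationships among taxa.
asymmetric ears: derived state '0' in Q only — an autapomorphy, so it tells us nothing about relationships among taxa.
Only F and N show the derived state '1' for forked tongue, supporting them as a clade.
stipules present groups N and Q, which is incompatible with the clades supported by the remaining characters; treating it as convergent (homoplasy) costs fewer steps than any alternative tree.
spiracle pair III lost (derived state '1') is shared by E, F, and N — a synapomorphy uniting that clade.
Most parsimonious ingroup topology: (((F,N),E),Q).
Changes per character on this tree: tarsal claw bifid: 1; dorsal spines: 1; asymmetric ears: 1; forked tongue: 1; stipules present: 2; spiracle pair III lost: 1.
Total = 7.

7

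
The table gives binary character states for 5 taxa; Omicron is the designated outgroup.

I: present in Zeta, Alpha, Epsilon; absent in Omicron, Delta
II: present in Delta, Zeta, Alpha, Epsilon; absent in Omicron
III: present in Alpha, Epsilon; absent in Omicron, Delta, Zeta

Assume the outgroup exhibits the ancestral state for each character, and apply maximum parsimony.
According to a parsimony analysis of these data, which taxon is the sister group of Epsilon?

Alpha

The outgroup has state 'absent' for every character, so 'present' is the derived state throughout.
Only Alpha, Epsilon, and Zeta show the derived state 'present' for I, supporting them as a clade.
All ingroup taxa share the derived state 'present' for II; it defines the ingroup but does not resolve relationships within it.
III (derived state 'present') is shared by Alpha and Epsilon — a synapomorphy uniting that clade.
Most parsimonious ingroup topology: (Delta,(Zeta,(Alpha,Epsilon))).
Epsilon and Alpha form a cherry on this tree, so they are sister taxa.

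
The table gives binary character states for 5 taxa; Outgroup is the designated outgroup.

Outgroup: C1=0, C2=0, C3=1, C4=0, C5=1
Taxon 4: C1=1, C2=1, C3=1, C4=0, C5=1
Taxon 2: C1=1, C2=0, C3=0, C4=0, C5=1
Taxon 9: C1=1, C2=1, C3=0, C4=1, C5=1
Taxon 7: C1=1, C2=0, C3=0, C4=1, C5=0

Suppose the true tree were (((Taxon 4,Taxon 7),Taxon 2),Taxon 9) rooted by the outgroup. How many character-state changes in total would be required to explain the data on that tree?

Map each character onto (((Taxon 4,Taxon 7),Taxon 2),Taxon 9) (rooted by Outgroup) and count the minimum state changes it requires (Fitch parsimony):
C1: 1; C2: 2; C3: 2; C4: 2; C5: 1.
Total tree length = 8.

8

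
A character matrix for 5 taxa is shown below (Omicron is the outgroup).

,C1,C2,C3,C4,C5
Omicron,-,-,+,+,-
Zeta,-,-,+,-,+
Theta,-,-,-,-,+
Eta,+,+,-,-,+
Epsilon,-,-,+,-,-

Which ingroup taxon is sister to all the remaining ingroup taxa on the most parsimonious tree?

Character polarity is set by the outgroup: the derived state is whichever differs from the outgroup's state, so for C3, C4 the derived state is '-', and for the remaining characters it is '+'.
C1: derived state '+' in Eta only — an autapomorphy, so it tells us nothing about relationships among taxa.
C2 (derived state '+') is unique to Eta (autapomorphy; uninformative for grouping).
Only Eta and Theta show the derived state '-' for C3, supporting them as a clade.
All ingroup taxa share the derived state '-' for C4; it defines the ingroup but does not resolve relationships within it.
Only Eta, Theta, and Zeta show the derived state '+' for C5, supporting them as a clade.
Most parsimonious ingroup topology: ((Zeta,(Theta,Eta)),Epsilon).
Epsilon is sister to the clade containing all other ingroup taxa, so it is the earliest-diverging (most basal) ingroup lineage.

Epsilon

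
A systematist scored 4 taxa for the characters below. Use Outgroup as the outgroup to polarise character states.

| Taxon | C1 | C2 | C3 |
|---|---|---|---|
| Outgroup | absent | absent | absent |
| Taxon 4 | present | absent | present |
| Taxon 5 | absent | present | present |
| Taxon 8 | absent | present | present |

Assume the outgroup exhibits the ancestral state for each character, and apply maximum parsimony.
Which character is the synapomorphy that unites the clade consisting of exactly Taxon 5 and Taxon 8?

The outgroup has state 'absent' for every character, so 'present' is the derived state throughout.
C1: derived state 'present' in Taxon 4 only — an autapomorphy, so it tells us nothing about relationships among taxa.
C2: derived state 'present' in Taxon 5 and Taxon 8 only — synapomorphy for {Taxon 5, Taxon 8}.
C3 (derived state 'present') is shared by all ingroup taxa — unites the whole ingroup.
Most parsimonious ingroup topology: (Taxon 4,(Taxon 5,Taxon 8)).
The clade {Taxon 5, Taxon 8} is supported by C2: its derived state 'present' occurs in exactly those taxa and in no other taxon (including the outgroup).

C2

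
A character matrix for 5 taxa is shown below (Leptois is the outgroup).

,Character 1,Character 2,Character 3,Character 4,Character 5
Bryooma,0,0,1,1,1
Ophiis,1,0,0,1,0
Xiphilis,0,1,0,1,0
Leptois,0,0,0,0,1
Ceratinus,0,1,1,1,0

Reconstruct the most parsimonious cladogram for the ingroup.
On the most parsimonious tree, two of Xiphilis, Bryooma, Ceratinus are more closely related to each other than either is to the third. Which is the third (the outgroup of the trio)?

Character polarity is set by the outgroup: the derived state is whichever differs from the outgroup's state, so for Character 5 the derived state is '0', and for the remaining characters it is '1'.
Character 1: derived state '1' in Ophiis only — an autapomorphy, so it tells us nothing about relationships among taxa.
Character 2 (derived state '1') is shared by Ceratinus and Xiphilis — a synapomorphy uniting that clade.
Character 3 groups Bryooma and Ceratinus, which is incompatible with the clades supported by the remaining characters; treating it as convergent (homoplasy) costs fewer steps than any alternative tree.
Character 4 (derived state '1') is shared by all ingroup taxa — unites the whole ingroup.
Only Ceratinus, Ophiis, and Xiphilis show the derived state '0' for Character 5, supporting them as a clade.
Most parsimonious ingroup topology: (((Ceratinus,Xiphilis),Ophiis),Bryooma).
Xiphilis and Ceratinus share a more recent common ancestor with each other than either does with Bryooma, so Bryooma is the least closely related of the three.

Bryooma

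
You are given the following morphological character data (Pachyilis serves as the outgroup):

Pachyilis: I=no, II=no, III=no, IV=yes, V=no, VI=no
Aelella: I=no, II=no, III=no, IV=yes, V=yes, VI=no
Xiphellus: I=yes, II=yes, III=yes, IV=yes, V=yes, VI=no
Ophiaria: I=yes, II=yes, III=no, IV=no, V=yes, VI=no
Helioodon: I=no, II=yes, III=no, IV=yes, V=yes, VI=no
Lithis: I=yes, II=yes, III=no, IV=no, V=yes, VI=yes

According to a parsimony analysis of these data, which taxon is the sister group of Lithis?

Character polarity is set by the outgroup: the derived state is whichever differs from the outgroup's state, so for IV the derived state is 'no', and for the remaining characters it is 'yes'.
Only Lithis, Ophiaria, and Xiphellus show the derived state 'yes' for I, supporting them as a clade.
II: derived state 'yes' in Helioodon, Lithis, Ophiaria, and Xiphellus only — synapomorphy for {Helioodon, Lithis, Ophiaria, Xiphellus}.
III: derived state 'yes' in Xiphellus only — an autapomorphy, so it tells us nothing about relationships among taxa.
Only Lithis and Ophiaria show the derived state 'no' for IV, supporting them as a clade.
All ingroup taxa share the derived state 'yes' for V; it defines the ingroup but does not resolve relationships within it.
VI: derived state 'yes' in Lithis only — an autapomorphy, so it tells us nothing about relationships among taxa.
Most parsimonious ingroup topology: (Aelella,((Xiphellus,(Ophiaria,Lithis)),Helioodon)).
Lithis and Ophiaria form a cherry on this tree, so they are sister taxa.

Ophiaria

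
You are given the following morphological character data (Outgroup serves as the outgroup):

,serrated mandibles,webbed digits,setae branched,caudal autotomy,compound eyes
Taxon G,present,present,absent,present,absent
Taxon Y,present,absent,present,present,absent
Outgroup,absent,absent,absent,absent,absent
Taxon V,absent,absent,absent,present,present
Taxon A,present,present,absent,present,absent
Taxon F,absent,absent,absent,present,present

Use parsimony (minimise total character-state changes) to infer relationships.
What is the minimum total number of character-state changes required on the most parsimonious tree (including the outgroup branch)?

5

The outgroup has state 'absent' for every character, so 'present' is the derived state throughout.
serrated mandibles: derived state 'present' in Taxon A, Taxon G, and Taxon Y only — synapomorphy for {Taxon A, Taxon G, Taxon Y}.
webbed digits: derived state 'present' in Taxon A and Taxon G only — synapomorphy for {Taxon A, Taxon G}.
setae branched: derived state 'present' in Taxon Y only — an autapomorphy, so it tells us nothing about relationships among taxa.
caudal autotomy (derived state 'present') is shared by all ingroup taxa — unites the whole ingroup.
Only Taxon F and Taxon V show the derived state 'present' for compound eyes, supporting them as a clade.
Most parsimonious ingroup topology: (((Taxon G,Taxon A),Taxon Y),(Taxon V,Taxon F)).
Changes per character on this tree: serrated mandibles: 1; webbed digits: 1; setae branched: 1; caudal autotomy: 1; compound eyes: 1.
Total = 5.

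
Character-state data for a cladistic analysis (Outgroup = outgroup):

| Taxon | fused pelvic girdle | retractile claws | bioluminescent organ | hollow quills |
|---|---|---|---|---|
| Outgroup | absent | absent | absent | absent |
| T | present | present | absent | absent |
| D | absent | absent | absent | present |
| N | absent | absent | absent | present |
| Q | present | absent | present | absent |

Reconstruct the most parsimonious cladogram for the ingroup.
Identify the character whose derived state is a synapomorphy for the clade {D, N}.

hollow quills

The outgroup has state 'absent' for every character, so 'present' is the derived state throughout.
fused pelvic girdle: derived state 'present' in Q and T only — synapomorphy for {Q, T}.
retractile claws (derived state 'present') is unique to T (autapomorphy; uninformative for grouping).
bioluminescent organ: derived state 'present' in Q only — an autapomorphy, so it tells us nothing about relationships among taxa.
hollow quills (derived state 'present') is shared by D and N — a synapomorphy uniting that clade.
Most parsimonious ingroup topology: ((T,Q),(D,N)).
The clade {D, N} is supported by hollow quills: its derived state 'present' occurs in exactly those taxa and in no other taxon (including the outgroup).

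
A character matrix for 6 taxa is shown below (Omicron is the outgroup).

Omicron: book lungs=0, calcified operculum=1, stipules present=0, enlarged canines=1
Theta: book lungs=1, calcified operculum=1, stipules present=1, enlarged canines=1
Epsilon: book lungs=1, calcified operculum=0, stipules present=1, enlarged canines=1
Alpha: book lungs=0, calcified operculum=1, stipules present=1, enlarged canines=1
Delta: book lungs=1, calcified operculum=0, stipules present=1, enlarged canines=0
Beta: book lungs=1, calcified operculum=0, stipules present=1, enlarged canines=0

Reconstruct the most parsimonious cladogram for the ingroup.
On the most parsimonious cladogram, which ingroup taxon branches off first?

Alpha

Character polarity is set by the outgroup: the derived state is whichever differs from the outgroup's state, so for calcified operculum, enlarged canines the derived state is '0', and for the remaining characters it is '1'.
book lungs: derived state '1' in Beta, Delta, Epsilon, and Theta only — synapomorphy for {Beta, Delta, Epsilon, Theta}.
calcified operculum: derived state '0' in Beta, Delta, and Epsilon only — synapomorphy for {Beta, Delta, Epsilon}.
stipules present (derived state '1') is shared by all ingroup taxa — unites the whole ingroup.
Only Beta and Delta show the derived state '0' for enlarged canines, supporting them as a clade.
Most parsimonious ingroup topology: ((Theta,(Epsilon,(Delta,Beta))),Alpha).
Alpha is sister to the clade containing all other ingroup taxa, so it is the earliest-diverging (most basal) ingroup lineage.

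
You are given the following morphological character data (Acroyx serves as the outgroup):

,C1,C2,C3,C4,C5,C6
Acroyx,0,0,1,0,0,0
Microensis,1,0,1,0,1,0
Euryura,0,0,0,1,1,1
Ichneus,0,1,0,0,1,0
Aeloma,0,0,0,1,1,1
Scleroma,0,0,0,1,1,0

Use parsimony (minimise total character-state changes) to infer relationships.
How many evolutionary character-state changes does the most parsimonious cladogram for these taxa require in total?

6

Character polarity is set by the outgroup: the derived state is whichever differs from the outgroup's state, so for C3 the derived state is '0', and for the remaining characters it is '1'.
C1 (derived state '1') is unique to Microensis (autapomorphy; uninformative for grouping).
C2: derived state '1' in Ichneus only — an autapomorphy, so it tells us nothing about relationships among taxa.
C3 (derived state '0') is shared by Aeloma, Euryura, Ichneus, and Scleroma — a synapomorphy uniting that clade.
C4: derived state '1' in Aeloma, Euryura, and Scleroma only — synapomorphy for {Aeloma, Euryura, Scleroma}.
C5 (derived state '1') is shared by all ingroup taxa — unites the whole ingroup.
Only Aeloma and Euryura show the derived state '1' for C6, supporting them as a clade.
Most parsimonious ingroup topology: (Microensis,(((Euryura,Aeloma),Scleroma),Ichneus)).
Changes per character on this tree: C1: 1; C2: 1; C3: 1; C4: 1; C5: 1; C6: 1.
Total = 6.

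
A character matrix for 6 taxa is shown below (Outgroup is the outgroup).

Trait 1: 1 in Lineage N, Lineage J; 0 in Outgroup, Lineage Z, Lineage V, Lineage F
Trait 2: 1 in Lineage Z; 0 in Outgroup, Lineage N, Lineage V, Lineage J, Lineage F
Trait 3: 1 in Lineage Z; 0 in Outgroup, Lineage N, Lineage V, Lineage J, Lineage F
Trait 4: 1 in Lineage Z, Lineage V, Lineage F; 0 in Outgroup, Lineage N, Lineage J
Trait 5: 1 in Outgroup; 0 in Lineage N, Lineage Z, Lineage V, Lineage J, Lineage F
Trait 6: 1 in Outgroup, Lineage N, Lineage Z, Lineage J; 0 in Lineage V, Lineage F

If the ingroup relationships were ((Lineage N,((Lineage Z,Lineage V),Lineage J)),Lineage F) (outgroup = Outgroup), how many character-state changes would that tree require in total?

9

Map each character onto ((Lineage N,((Lineage Z,Lineage V),Lineage J)),Lineage F) (rooted by Outgroup) and count the minimum state changes it requires (Fitch parsimony):
Trait 1: 2; Trait 2: 1; Trait 3: 1; Trait 4: 2; Trait 5: 1; Trait 6: 2.
Total tree length = 9.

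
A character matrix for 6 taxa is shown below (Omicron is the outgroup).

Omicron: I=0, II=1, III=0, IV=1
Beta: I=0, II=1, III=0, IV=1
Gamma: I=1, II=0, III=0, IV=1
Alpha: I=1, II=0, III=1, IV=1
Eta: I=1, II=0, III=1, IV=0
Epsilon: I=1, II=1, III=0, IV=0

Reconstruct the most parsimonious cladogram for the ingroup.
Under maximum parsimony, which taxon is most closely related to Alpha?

Eta

Character polarity is set by the outgroup: the derived state is whichever differs from the outgroup's state, so for II, IV the derived state is '0', and for the remaining characters it is '1'.
Only Alpha, Epsilon, Eta, and Gamma show the derived state '1' for I, supporting them as a clade.
Only Alpha, Eta, and Gamma show the derived state '0' for II, supporting them as a clade.
III (derived state '1') is shared by Alpha and Eta — a synapomorphy uniting that clade.
IV (state '0') occurs in Epsilon and Eta but conflicts with the nesting implied by the other characters — most parsimoniously interpreted as homoplasy.
Most parsimonious ingroup topology: (Beta,((Gamma,(Alpha,Eta)),Epsilon)).
Alpha and Eta form a cherry on this tree, so they are sister taxa.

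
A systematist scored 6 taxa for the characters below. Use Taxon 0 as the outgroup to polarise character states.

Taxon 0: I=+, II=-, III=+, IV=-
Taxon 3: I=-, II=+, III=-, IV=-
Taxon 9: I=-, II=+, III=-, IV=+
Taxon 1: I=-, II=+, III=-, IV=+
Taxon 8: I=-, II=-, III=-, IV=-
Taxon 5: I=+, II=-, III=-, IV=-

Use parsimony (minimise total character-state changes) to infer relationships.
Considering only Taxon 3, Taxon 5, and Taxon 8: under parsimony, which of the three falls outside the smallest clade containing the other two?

Character polarity is set by the outgroup: the derived state is whichever differs from the outgroup's state, so for I, III the derived state is '-', and for the remaining characters it is '+'.
Only Taxon 1, Taxon 3, Taxon 8, and Taxon 9 show the derived state '-' for I, supporting them as a clade.
II (derived state '+') is shared by Taxon 1, Taxon 3, and Taxon 9 — a synapomorphy uniting that clade.
All ingroup taxa share the derived state '-' for III; it defines the ingroup but does not resolve relationships within it.
IV (derived state '+') is shared by Taxon 1 and Taxon 9 — a synapomorphy uniting that clade.
Most parsimonious ingroup topology: (((Taxon 3,(Taxon 9,Taxon 1)),Taxon 8),Taxon 5).
Taxon 8 and Taxon 3 share a more recent common ancestor with each other than either does with Taxon 5, so Taxon 5 is the least closely related of the three.

Taxon 5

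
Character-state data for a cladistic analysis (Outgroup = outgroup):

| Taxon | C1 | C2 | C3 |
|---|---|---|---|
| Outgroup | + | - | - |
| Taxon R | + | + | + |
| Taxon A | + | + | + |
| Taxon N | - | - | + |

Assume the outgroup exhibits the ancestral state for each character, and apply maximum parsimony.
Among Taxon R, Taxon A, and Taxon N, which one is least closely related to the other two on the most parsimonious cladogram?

Taxon N

Character polarity is set by the outgroup: the derived state is whichever differs from the outgroup's state, so for C1 the derived state is '-', and for the remaining characters it is '+'.
C1: derived state '-' in Taxon N only — an autapomorphy, so it tells us nothing about relationships among taxa.
Only Taxon A and Taxon R show the derived state '+' for C2, supporting them as a clade.
C3 (derived state '+') is shared by all ingroup taxa — unites the whole ingroup.
Most parsimonious ingroup topology: ((Taxon R,Taxon A),Taxon N).
Taxon R and Taxon A share a more recent common ancestor with each other than either does with Taxon N, so Taxon N is the least closely related of the three.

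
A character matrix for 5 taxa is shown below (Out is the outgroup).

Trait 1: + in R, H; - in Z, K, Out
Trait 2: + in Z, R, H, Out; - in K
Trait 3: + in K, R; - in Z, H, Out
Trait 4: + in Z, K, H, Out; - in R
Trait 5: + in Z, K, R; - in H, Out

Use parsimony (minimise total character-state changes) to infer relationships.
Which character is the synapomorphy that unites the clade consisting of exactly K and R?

Character polarity is set by the outgroup: the derived state is whichever differs from the outgroup's state, so for Trait 2, Trait 4 the derived state is '-', and for the remaining characters it is '+'.
Trait 1 (state '+') occurs in H and R but conflicts with the nesting implied by the other characters — most parsimoniously interpreted as homoplasy.
Trait 2 (derived state '-') is unique to K (autapomorphy; uninformative for grouping).
Only K and R show the derived state '+' for Trait 3, supporting them as a clade.
Trait 4: derived state '-' in R only — an autapomorphy, so it tells us nothing about relationships among taxa.
Trait 5 (derived state '+') is shared by K, R, and Z — a synapomorphy uniting that clade.
Most parsimonious ingroup topology: (((R,K),Z),H).
The clade {K, R} is supported by Trait 3: its derived state '+' occurs in exactly those taxa and in no other taxon (including the outgroup).

Trait 3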